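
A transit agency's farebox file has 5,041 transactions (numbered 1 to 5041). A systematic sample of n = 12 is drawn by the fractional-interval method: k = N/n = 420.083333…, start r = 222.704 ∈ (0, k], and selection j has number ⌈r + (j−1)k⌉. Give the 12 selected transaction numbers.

223, 643, 1063, 1483, 1904, 2324, 2744, 3164, 3584, 4004, 4424, 4844

j=1: r + 0k = 222.704 → ⌈·⌉ = 223
j=2: r + 1k = 642.787333… → ⌈·⌉ = 643
j=3: r + 2k = 1062.870666… → ⌈·⌉ = 1063
j=4: r + 3k = 1482.954 → ⌈·⌉ = 1483
j=5: r + 4k = 1903.037333… → ⌈·⌉ = 1904
j=6: r + 5k = 2323.120666… → ⌈·⌉ = 2324
j=7: r + 6k = 2743.204 → ⌈·⌉ = 2744
j=8: r + 7k = 3163.287333… → ⌈·⌉ = 3164
j=9: r + 8k = 3583.370666… → ⌈·⌉ = 3584
j=10: r + 9k = 4003.454 → ⌈·⌉ = 4004
j=11: r + 10k = 4423.537333… → ⌈·⌉ = 4424
j=12: r + 11k = 4843.620666… → ⌈·⌉ = 4844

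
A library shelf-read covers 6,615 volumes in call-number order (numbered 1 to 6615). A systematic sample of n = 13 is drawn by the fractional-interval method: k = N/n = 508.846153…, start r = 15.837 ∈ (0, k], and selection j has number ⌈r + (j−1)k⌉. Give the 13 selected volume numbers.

j=1: r + 0k = 15.837 → ⌈·⌉ = 16
j=2: r + 1k = 524.683153… → ⌈·⌉ = 525
j=3: r + 2k = 1033.529307… → ⌈·⌉ = 1034
j=4: r + 3k = 1542.375461… → ⌈·⌉ = 1543
j=5: r + 4k = 2051.221615… → ⌈·⌉ = 2052
j=6: r + 5k = 2560.067769… → ⌈·⌉ = 2561
j=7: r + 6k = 3068.913923… → ⌈·⌉ = 3069
j=8: r + 7k = 3577.760076… → ⌈·⌉ = 3578
j=9: r + 8k = 4086.606230… → ⌈·⌉ = 4087
j=10: r + 9k = 4595.452384… → ⌈·⌉ = 4596
j=11: r + 10k = 5104.298538… → ⌈·⌉ = 5105
j=12: r + 11k = 5613.144692… → ⌈·⌉ = 5614
j=13: r + 12k = 6121.990846… → ⌈·⌉ = 6122

16, 525, 1034, 1543, 2052, 2561, 3069, 3578, 4087, 4596, 5105, 5614, 6122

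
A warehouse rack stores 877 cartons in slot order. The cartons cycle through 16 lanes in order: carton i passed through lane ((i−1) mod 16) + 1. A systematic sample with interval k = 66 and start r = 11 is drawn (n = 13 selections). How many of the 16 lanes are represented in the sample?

Consecutive selections differ by k = 66, so their lane numbers differ by 66 mod 16 = 2.
gcd(66, 16) = 2, so the sample visits 16/2 = 8 distinct residues mod 16.
Start 11 is lane 11; the lanes hit are 1, 3, 5, 7, 9, 11, 13, 15.

8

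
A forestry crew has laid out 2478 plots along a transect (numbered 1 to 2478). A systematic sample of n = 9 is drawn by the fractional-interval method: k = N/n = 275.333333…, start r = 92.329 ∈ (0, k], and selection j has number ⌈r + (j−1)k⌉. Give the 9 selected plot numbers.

j=1: r + 0k = 92.329 → ⌈·⌉ = 93
j=2: r + 1k = 367.662333… → ⌈·⌉ = 368
j=3: r + 2k = 642.995666… → ⌈·⌉ = 643
j=4: r + 3k = 918.329 → ⌈·⌉ = 919
j=5: r + 4k = 1193.662333… → ⌈·⌉ = 1194
j=6: r + 5k = 1468.995666… → ⌈·⌉ = 1469
j=7: r + 6k = 1744.329 → ⌈·⌉ = 1745
j=8: r + 7k = 2019.662333… → ⌈·⌉ = 2020
j=9: r + 8k = 2294.995666… → ⌈·⌉ = 2295

93, 368, 643, 919, 1194, 1469, 1745, 2020, 2295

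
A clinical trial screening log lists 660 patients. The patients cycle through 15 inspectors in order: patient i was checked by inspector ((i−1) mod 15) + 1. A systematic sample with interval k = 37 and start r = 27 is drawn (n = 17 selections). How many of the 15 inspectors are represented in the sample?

15

Consecutive selections differ by k = 37, so their inspector numbers differ by 37 mod 15 = 7.
gcd(37, 15) = 1, so the sample visits 15/1 = 15 distinct residues mod 15.
Start 27 is inspector 12; the inspectors hit are 1, 2, 3, 4, 5, 6, 7, 8, 9, 10, 11, 12, 13, 14, 15.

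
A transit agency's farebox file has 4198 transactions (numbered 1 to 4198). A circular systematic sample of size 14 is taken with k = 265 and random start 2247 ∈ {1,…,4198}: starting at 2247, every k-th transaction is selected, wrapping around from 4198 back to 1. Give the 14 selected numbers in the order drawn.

2247, 2512, 2777, 3042, 3307, 3572, 3837, 4102, 169, 434, 699, 964, 1229, 1494

Selection 1: 2247
Selection 2: 2247 + 265 = 2512
Selection 3: 2512 + 265 = 2777
Selection 4: 2777 + 265 = 3042
Selection 5: 3042 + 265 = 3307
Selection 6: 3307 + 265 = 3572
Selection 7: 3572 + 265 = 3837
Selection 8: 3837 + 265 = 4102
Selection 9: 4102 + 265 = 4367 → 4367 − 4198 = 169
Selection 10: 169 + 265 = 434
Selection 11: 434 + 265 = 699
Selection 12: 699 + 265 = 964
Selection 13: 964 + 265 = 1229
Selection 14: 1229 + 265 = 1494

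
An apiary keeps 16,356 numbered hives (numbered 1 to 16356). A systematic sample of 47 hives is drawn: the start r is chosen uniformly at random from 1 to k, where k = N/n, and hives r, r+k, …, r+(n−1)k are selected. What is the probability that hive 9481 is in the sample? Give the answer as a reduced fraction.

k = 16356/47 = 348.
Hive 9481 is selected iff r ≡ 9481 (mod 348); exactly one such r in {1,…,348}.
Inclusion probability = 1/348.

1/348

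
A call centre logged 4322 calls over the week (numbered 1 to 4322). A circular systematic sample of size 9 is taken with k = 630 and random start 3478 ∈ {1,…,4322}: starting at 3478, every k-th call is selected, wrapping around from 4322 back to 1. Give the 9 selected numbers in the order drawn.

3478, 4108, 416, 1046, 1676, 2306, 2936, 3566, 4196

Selection 1: 3478
Selection 2: 3478 + 630 = 4108
Selection 3: 4108 + 630 = 4738 → 4738 − 4322 = 416
Selection 4: 416 + 630 = 1046
Selection 5: 1046 + 630 = 1676
Selection 6: 1676 + 630 = 2306
Selection 7: 2306 + 630 = 2936
Selection 8: 2936 + 630 = 3566
Selection 9: 3566 + 630 = 4196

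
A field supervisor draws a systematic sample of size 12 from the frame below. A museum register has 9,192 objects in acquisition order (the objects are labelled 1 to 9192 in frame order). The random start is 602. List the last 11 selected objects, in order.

1368, 2134, 2900, 3666, 4432, 5198, 5964, 6730, 7496, 8262, 9028

k = N/n = 9192/12 = 766
2nd selection = 602 + 1×766 = 1368
3rd: 1368 + 766 = 2134
4th: 2134 + 766 = 2900
5th: 2900 + 766 = 3666
6th: 3666 + 766 = 4432
7th: 4432 + 766 = 5198
8th: 5198 + 766 = 5964
9th: 5964 + 766 = 6730
10th: 6730 + 766 = 7496
11th: 7496 + 766 = 8262
12th: 8262 + 766 = 9028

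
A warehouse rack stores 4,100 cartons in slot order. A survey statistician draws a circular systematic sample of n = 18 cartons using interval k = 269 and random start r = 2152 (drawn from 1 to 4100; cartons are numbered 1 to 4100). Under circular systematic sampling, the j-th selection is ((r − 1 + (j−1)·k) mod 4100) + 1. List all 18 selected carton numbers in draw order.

2152, 2421, 2690, 2959, 3228, 3497, 3766, 4035, 204, 473, 742, 1011, 1280, 1549, 1818, 2087, 2356, 2625

Selection 1: 2152
Selection 2: 2152 + 269 = 2421
Selection 3: 2421 + 269 = 2690
Selection 4: 2690 + 269 = 2959
Selection 5: 2959 + 269 = 3228
Selection 6: 3228 + 269 = 3497
Selection 7: 3497 + 269 = 3766
Selection 8: 3766 + 269 = 4035
Selection 9: 4035 + 269 = 4304 → 4304 − 4100 = 204
Selection 10: 204 + 269 = 473
Selection 11: 473 + 269 = 742
Selection 12: 742 + 269 = 1011
Selection 13: 1011 + 269 = 1280
Selection 14: 1280 + 269 = 1549
Selection 15: 1549 + 269 = 1818
Selection 16: 1818 + 269 = 2087
Selection 17: 2087 + 269 = 2356
Selection 18: 2356 + 269 = 2625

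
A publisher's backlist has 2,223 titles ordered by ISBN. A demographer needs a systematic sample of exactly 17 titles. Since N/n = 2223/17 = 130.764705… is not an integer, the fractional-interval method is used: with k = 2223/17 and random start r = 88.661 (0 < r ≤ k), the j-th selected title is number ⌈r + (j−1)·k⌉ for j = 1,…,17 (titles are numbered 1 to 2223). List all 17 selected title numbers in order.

89, 220, 351, 481, 612, 743, 874, 1005, 1135, 1266, 1397, 1528, 1658, 1789, 1920, 2051, 2181

j=1: r + 0k = 88.661 → ⌈·⌉ = 89
j=2: r + 1k = 219.425705… → ⌈·⌉ = 220
j=3: r + 2k = 350.190411… → ⌈·⌉ = 351
j=4: r + 3k = 480.955117… → ⌈·⌉ = 481
j=5: r + 4k = 611.719823… → ⌈·⌉ = 612
j=6: r + 5k = 742.484529… → ⌈·⌉ = 743
j=7: r + 6k = 873.249235… → ⌈·⌉ = 874
j=8: r + 7k = 1004.013941… → ⌈·⌉ = 1005
j=9: r + 8k = 1134.778647… → ⌈·⌉ = 1135
j=10: r + 9k = 1265.543352… → ⌈·⌉ = 1266
j=11: r + 10k = 1396.308058… → ⌈·⌉ = 1397
j=12: r + 11k = 1527.072764… → ⌈·⌉ = 1528
j=13: r + 12k = 1657.837470… → ⌈·⌉ = 1658
j=14: r + 13k = 1788.602176… → ⌈·⌉ = 1789
j=15: r + 14k = 1919.366882… → ⌈·⌉ = 1920
j=16: r + 15k = 2050.131588… → ⌈·⌉ = 2051
j=17: r + 16k = 2180.896294… → ⌈·⌉ = 2181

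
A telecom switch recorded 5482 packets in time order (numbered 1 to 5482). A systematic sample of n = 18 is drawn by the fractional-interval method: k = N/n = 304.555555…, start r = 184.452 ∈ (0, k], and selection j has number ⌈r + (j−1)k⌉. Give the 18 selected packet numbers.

j=1: r + 0k = 184.452 → ⌈·⌉ = 185
j=2: r + 1k = 489.007555… → ⌈·⌉ = 490
j=3: r + 2k = 793.563111… → ⌈·⌉ = 794
j=4: r + 3k = 1098.118666… → ⌈·⌉ = 1099
j=5: r + 4k = 1402.674222… → ⌈·⌉ = 1403
j=6: r + 5k = 1707.229777… → ⌈·⌉ = 1708
j=7: r + 6k = 2011.785333… → ⌈·⌉ = 2012
j=8: r + 7k = 2316.340888… → ⌈·⌉ = 2317
j=9: r + 8k = 2620.896444… → ⌈·⌉ = 2621
j=10: r + 9k = 2925.452 → ⌈·⌉ = 2926
j=11: r + 10k = 3230.007555… → ⌈·⌉ = 3231
j=12: r + 11k = 3534.563111… → ⌈·⌉ = 3535
j=13: r + 12k = 3839.118666… → ⌈·⌉ = 3840
j=14: r + 13k = 4143.674222… → ⌈·⌉ = 4144
j=15: r + 14k = 4448.229777… → ⌈·⌉ = 4449
j=16: r + 15k = 4752.785333… → ⌈·⌉ = 4753
j=17: r + 16k = 5057.340888… → ⌈·⌉ = 5058
j=18: r + 17k = 5361.896444… → ⌈·⌉ = 5362

185, 490, 794, 1099, 1403, 1708, 2012, 2317, 2621, 2926, 3231, 3535, 3840, 4144, 4449, 4753, 5058, 5362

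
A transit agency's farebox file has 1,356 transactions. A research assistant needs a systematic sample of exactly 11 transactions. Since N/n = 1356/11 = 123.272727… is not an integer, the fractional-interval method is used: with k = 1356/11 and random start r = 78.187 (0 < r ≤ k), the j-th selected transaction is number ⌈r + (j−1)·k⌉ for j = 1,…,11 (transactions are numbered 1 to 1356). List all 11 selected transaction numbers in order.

j=1: r + 0k = 78.187 → ⌈·⌉ = 79
j=2: r + 1k = 201.459727… → ⌈·⌉ = 202
j=3: r + 2k = 324.732454… → ⌈·⌉ = 325
j=4: r + 3k = 448.005181… → ⌈·⌉ = 449
j=5: r + 4k = 571.277909… → ⌈·⌉ = 572
j=6: r + 5k = 694.550636… → ⌈·⌉ = 695
j=7: r + 6k = 817.823363… → ⌈·⌉ = 818
j=8: r + 7k = 941.096090… → ⌈·⌉ = 942
j=9: r + 8k = 1064.368818… → ⌈·⌉ = 1065
j=10: r + 9k = 1187.641545… → ⌈·⌉ = 1188
j=11: r + 10k = 1310.914272… → ⌈·⌉ = 1311

79, 202, 325, 449, 572, 695, 818, 942, 1065, 1188, 1311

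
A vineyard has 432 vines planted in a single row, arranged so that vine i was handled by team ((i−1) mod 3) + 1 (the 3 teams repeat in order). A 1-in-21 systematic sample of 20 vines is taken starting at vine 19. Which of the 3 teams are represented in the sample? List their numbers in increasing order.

1

Consecutive selections differ by k = 21, so their team numbers differ by 21 mod 3 = 0.
gcd(21, 3) = 3, so the sample visits 3/3 = 1 distinct residues mod 3.
Start 19 is team 1; the teams hit are 1.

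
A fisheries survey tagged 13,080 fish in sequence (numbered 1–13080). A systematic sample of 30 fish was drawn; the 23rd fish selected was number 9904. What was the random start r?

k = 13080/30 = 436
r = 9904 − (23−1)×436 = 9904 − 9592 = 312

312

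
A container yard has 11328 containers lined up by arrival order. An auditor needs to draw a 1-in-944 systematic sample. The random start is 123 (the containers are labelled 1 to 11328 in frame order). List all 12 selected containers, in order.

123, 1067, 2011, 2955, 3899, 4843, 5787, 6731, 7675, 8619, 9563, 10507

container 1: 123
container 2: 123 + 944 = 1067
container 3: 1067 + 944 = 2011
container 4: 2011 + 944 = 2955
container 5: 2955 + 944 = 3899
container 6: 3899 + 944 = 4843
container 7: 4843 + 944 = 5787
container 8: 5787 + 944 = 6731
container 9: 6731 + 944 = 7675
container 10: 7675 + 944 = 8619
container 11: 8619 + 944 = 9563
container 12: 9563 + 944 = 10507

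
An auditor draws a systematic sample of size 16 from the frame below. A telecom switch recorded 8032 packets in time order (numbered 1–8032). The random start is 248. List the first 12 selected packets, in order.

k = N/n = 8032/16 = 502
packet 1: 248
packet 2: 248 + 502 = 750
packet 3: 750 + 502 = 1252
packet 4: 1252 + 502 = 1754
packet 5: 1754 + 502 = 2256
packet 6: 2256 + 502 = 2758
packet 7: 2758 + 502 = 3260
packet 8: 3260 + 502 = 3762
packet 9: 3762 + 502 = 4264
packet 10: 4264 + 502 = 4766
packet 11: 4766 + 502 = 5268
packet 12: 5268 + 502 = 5770

248, 750, 1252, 1754, 2256, 2758, 3260, 3762, 4264, 4766, 5268, 5770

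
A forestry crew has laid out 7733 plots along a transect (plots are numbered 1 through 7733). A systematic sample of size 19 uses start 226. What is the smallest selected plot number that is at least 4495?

4703

k = 7733/19 = 407
Steps past start: ⌈(4495 − 226)/407⌉ = ⌈4269/407⌉ = 11
Selected plot: 226 + 11×407 = 4703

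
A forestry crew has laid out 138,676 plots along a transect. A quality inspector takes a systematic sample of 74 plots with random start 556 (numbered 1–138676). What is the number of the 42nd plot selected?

77390

k = 138676/74 = 1874
42nd selection = r + (42−1)·k = 556 + 41×1874 = 556 + 76834 = 77390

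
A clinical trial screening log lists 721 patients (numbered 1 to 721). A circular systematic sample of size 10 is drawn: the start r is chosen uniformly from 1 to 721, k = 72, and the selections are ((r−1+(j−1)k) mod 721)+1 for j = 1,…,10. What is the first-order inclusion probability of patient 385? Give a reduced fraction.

For each position j, as r ranges over 1…721 the j-th selection hits every patient exactly once, so patient 385 is selected for exactly 10 of the 721 starts.
Inclusion probability = 10/721.

10/721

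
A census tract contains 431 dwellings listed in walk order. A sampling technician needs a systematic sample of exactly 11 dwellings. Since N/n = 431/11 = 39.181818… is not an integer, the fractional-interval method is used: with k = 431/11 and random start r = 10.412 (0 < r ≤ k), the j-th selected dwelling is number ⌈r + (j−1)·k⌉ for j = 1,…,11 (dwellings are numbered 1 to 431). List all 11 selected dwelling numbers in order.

11, 50, 89, 128, 168, 207, 246, 285, 324, 364, 403

j=1: r + 0k = 10.412 → ⌈·⌉ = 11
j=2: r + 1k = 49.593818… → ⌈·⌉ = 50
j=3: r + 2k = 88.775636… → ⌈·⌉ = 89
j=4: r + 3k = 127.957454… → ⌈·⌉ = 128
j=5: r + 4k = 167.139272… → ⌈·⌉ = 168
j=6: r + 5k = 206.321090… → ⌈·⌉ = 207
j=7: r + 6k = 245.502909… → ⌈·⌉ = 246
j=8: r + 7k = 284.684727… → ⌈·⌉ = 285
j=9: r + 8k = 323.866545… → ⌈·⌉ = 324
j=10: r + 9k = 363.048363… → ⌈·⌉ = 364
j=11: r + 10k = 402.230181… → ⌈·⌉ = 403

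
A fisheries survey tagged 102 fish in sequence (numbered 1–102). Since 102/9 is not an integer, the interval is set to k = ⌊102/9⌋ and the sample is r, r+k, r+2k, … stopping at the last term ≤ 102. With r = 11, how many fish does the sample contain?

9

k = ⌊102/9⌋ = 11
Achieved size = ⌊(102 − 11)/11⌋ + 1 = ⌊91/11⌋ + 1 = 8 + 1 = 9
(last selection: 11 + 8×11 = 99 ≤ 102; next would be 110 > 102)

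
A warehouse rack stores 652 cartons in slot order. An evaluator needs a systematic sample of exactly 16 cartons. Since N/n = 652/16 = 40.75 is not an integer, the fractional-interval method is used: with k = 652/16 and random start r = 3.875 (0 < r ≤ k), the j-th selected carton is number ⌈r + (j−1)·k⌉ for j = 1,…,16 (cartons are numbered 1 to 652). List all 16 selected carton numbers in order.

4, 45, 86, 127, 167, 208, 249, 290, 330, 371, 412, 453, 493, 534, 575, 616

j=1: r + 0k = 3.875 → ⌈·⌉ = 4
j=2: r + 1k = 44.625 → ⌈·⌉ = 45
j=3: r + 2k = 85.375 → ⌈·⌉ = 86
j=4: r + 3k = 126.125 → ⌈·⌉ = 127
j=5: r + 4k = 166.875 → ⌈·⌉ = 167
j=6: r + 5k = 207.625 → ⌈·⌉ = 208
j=7: r + 6k = 248.375 → ⌈·⌉ = 249
j=8: r + 7k = 289.125 → ⌈·⌉ = 290
j=9: r + 8k = 329.875 → ⌈·⌉ = 330
j=10: r + 9k = 370.625 → ⌈·⌉ = 371
j=11: r + 10k = 411.375 → ⌈·⌉ = 412
j=12: r + 11k = 452.125 → ⌈·⌉ = 453
j=13: r + 12k = 492.875 → ⌈·⌉ = 493
j=14: r + 13k = 533.625 → ⌈·⌉ = 534
j=15: r + 14k = 574.375 → ⌈·⌉ = 575
j=16: r + 15k = 615.125 → ⌈·⌉ = 616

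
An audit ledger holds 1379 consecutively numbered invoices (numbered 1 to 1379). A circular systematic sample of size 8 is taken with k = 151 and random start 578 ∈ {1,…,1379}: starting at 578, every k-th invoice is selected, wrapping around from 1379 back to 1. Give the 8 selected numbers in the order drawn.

Selection 1: 578
Selection 2: 578 + 151 = 729
Selection 3: 729 + 151 = 880
Selection 4: 880 + 151 = 1031
Selection 5: 1031 + 151 = 1182
Selection 6: 1182 + 151 = 1333
Selection 7: 1333 + 151 = 1484 → 1484 − 1379 = 105
Selection 8: 105 + 151 = 256

578, 729, 880, 1031, 1182, 1333, 105, 256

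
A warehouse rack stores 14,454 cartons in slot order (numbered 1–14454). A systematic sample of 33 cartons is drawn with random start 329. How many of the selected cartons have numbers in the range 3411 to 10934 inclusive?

k = 14454/33 = 438
First selection ≥ 3411: 329 + ⌈(3411−329)/438⌉·438 = 329 + 8×438 = 3833
Last selection ≤ 10934: 329 + ⌊(10934−329)/438⌋·438 = 329 + 24×438 = 10841
Count = 24 − 8 + 1 = 17

17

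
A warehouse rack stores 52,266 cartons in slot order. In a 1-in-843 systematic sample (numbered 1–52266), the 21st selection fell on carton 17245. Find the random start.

k = 843
r = 17245 − (21−1)×843 = 17245 − 16860 = 385

385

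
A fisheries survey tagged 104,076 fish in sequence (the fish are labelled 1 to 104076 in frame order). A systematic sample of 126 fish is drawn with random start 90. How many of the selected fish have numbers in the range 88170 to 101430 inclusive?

k = 104076/126 = 826
First selection ≥ 88170: 90 + ⌈(88170−90)/826⌉·826 = 90 + 107×826 = 88472
Last selection ≤ 101430: 90 + ⌊(101430−90)/826⌋·826 = 90 + 122×826 = 100862
Count = 122 − 107 + 1 = 16

16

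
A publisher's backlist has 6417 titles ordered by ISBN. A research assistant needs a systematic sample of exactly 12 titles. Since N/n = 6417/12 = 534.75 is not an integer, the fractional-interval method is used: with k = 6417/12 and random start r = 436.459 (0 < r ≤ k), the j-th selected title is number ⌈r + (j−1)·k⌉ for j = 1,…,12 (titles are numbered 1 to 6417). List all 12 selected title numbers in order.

437, 972, 1506, 2041, 2576, 3111, 3645, 4180, 4715, 5250, 5784, 6319

j=1: r + 0k = 436.459 → ⌈·⌉ = 437
j=2: r + 1k = 971.209 → ⌈·⌉ = 972
j=3: r + 2k = 1505.959 → ⌈·⌉ = 1506
j=4: r + 3k = 2040.709 → ⌈·⌉ = 2041
j=5: r + 4k = 2575.459 → ⌈·⌉ = 2576
j=6: r + 5k = 3110.209 → ⌈·⌉ = 3111
j=7: r + 6k = 3644.959 → ⌈·⌉ = 3645
j=8: r + 7k = 4179.709 → ⌈·⌉ = 4180
j=9: r + 8k = 4714.459 → ⌈·⌉ = 4715
j=10: r + 9k = 5249.209 → ⌈·⌉ = 5250
j=11: r + 10k = 5783.959 → ⌈·⌉ = 5784
j=12: r + 11k = 6318.709 → ⌈·⌉ = 6319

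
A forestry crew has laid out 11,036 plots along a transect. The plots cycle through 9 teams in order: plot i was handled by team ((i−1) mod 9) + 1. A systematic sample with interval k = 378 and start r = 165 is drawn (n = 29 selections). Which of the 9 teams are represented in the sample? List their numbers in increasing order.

Consecutive selections differ by k = 378, so their team numbers differ by 378 mod 9 = 0.
gcd(378, 9) = 9, so the sample visits 9/9 = 1 distinct residues mod 9.
Start 165 is team 3; the teams hit are 3.

3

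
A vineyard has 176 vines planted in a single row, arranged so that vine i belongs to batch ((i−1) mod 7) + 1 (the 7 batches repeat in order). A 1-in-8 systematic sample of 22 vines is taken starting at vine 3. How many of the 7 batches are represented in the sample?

7

Consecutive selections differ by k = 8, so their batch numbers differ by 8 mod 7 = 1.
gcd(8, 7) = 1, so the sample visits 7/1 = 7 distinct residues mod 7.
Start 3 is batch 3; the batches hit are 1, 2, 3, 4, 5, 6, 7.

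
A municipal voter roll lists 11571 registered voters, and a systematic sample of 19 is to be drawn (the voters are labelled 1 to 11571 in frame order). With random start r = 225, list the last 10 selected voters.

k = N/n = 11571/19 = 609
10th selection = 225 + 9×609 = 5706
11th: 5706 + 609 = 6315
12th: 6315 + 609 = 6924
13th: 6924 + 609 = 7533
14th: 7533 + 609 = 8142
15th: 8142 + 609 = 8751
16th: 8751 + 609 = 9360
17th: 9360 + 609 = 9969
18th: 9969 + 609 = 10578
19th: 10578 + 609 = 11187

5706, 6315, 6924, 7533, 8142, 8751, 9360, 9969, 10578, 11187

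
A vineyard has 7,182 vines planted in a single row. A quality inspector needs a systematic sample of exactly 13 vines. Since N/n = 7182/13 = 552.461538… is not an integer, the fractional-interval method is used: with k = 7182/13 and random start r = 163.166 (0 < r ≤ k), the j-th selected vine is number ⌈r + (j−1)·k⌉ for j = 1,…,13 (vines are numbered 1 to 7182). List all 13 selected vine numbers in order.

j=1: r + 0k = 163.166 → ⌈·⌉ = 164
j=2: r + 1k = 715.627538… → ⌈·⌉ = 716
j=3: r + 2k = 1268.089076… → ⌈·⌉ = 1269
j=4: r + 3k = 1820.550615… → ⌈·⌉ = 1821
j=5: r + 4k = 2373.012153… → ⌈·⌉ = 2374
j=6: r + 5k = 2925.473692… → ⌈·⌉ = 2926
j=7: r + 6k = 3477.935230… → ⌈·⌉ = 3478
j=8: r + 7k = 4030.396769… → ⌈·⌉ = 4031
j=9: r + 8k = 4582.858307… → ⌈·⌉ = 4583
j=10: r + 9k = 5135.319846… → ⌈·⌉ = 5136
j=11: r + 10k = 5687.781384… → ⌈·⌉ = 5688
j=12: r + 11k = 6240.242923… → ⌈·⌉ = 6241
j=13: r + 12k = 6792.704461… → ⌈·⌉ = 6793

164, 716, 1269, 1821, 2374, 2926, 3478, 4031, 4583, 5136, 5688, 6241, 6793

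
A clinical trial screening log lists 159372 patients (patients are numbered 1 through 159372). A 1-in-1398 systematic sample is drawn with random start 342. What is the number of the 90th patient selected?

k = 1398
90th selection = r + (90−1)·k = 342 + 89×1398 = 342 + 124422 = 124764

124764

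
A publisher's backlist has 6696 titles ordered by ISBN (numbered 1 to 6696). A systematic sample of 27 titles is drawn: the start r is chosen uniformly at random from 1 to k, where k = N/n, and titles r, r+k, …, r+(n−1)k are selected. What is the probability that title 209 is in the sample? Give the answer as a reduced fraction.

k = 6696/27 = 248.
Title 209 is selected iff r ≡ 209 (mod 248); exactly one such r in {1,…,248}.
Inclusion probability = 1/248.

1/248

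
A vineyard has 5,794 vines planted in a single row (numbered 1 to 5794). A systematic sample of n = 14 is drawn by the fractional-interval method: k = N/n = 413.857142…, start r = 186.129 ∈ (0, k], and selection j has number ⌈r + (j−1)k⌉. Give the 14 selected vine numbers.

187, 600, 1014, 1428, 1842, 2256, 2670, 3084, 3497, 3911, 4325, 4739, 5153, 5567

j=1: r + 0k = 186.129 → ⌈·⌉ = 187
j=2: r + 1k = 599.986142… → ⌈·⌉ = 600
j=3: r + 2k = 1013.843285… → ⌈·⌉ = 1014
j=4: r + 3k = 1427.700428… → ⌈·⌉ = 1428
j=5: r + 4k = 1841.557571… → ⌈·⌉ = 1842
j=6: r + 5k = 2255.414714… → ⌈·⌉ = 2256
j=7: r + 6k = 2669.271857… → ⌈·⌉ = 2670
j=8: r + 7k = 3083.129 → ⌈·⌉ = 3084
j=9: r + 8k = 3496.986142… → ⌈·⌉ = 3497
j=10: r + 9k = 3910.843285… → ⌈·⌉ = 3911
j=11: r + 10k = 4324.700428… → ⌈·⌉ = 4325
j=12: r + 11k = 4738.557571… → ⌈·⌉ = 4739
j=13: r + 12k = 5152.414714… → ⌈·⌉ = 5153
j=14: r + 13k = 5566.271857… → ⌈·⌉ = 5567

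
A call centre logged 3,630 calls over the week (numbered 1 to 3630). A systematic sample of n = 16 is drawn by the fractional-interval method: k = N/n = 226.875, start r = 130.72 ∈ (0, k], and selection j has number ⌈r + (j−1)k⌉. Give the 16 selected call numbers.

131, 358, 585, 812, 1039, 1266, 1492, 1719, 1946, 2173, 2400, 2627, 2854, 3081, 3307, 3534

j=1: r + 0k = 130.72 → ⌈·⌉ = 131
j=2: r + 1k = 357.595 → ⌈·⌉ = 358
j=3: r + 2k = 584.47 → ⌈·⌉ = 585
j=4: r + 3k = 811.345 → ⌈·⌉ = 812
j=5: r + 4k = 1038.22 → ⌈·⌉ = 1039
j=6: r + 5k = 1265.095 → ⌈·⌉ = 1266
j=7: r + 6k = 1491.97 → ⌈·⌉ = 1492
j=8: r + 7k = 1718.845 → ⌈·⌉ = 1719
j=9: r + 8k = 1945.72 → ⌈·⌉ = 1946
j=10: r + 9k = 2172.595 → ⌈·⌉ = 2173
j=11: r + 10k = 2399.47 → ⌈·⌉ = 2400
j=12: r + 11k = 2626.345 → ⌈·⌉ = 2627
j=13: r + 12k = 2853.22 → ⌈·⌉ = 2854
j=14: r + 13k = 3080.095 → ⌈·⌉ = 3081
j=15: r + 14k = 3306.97 → ⌈·⌉ = 3307
j=16: r + 15k = 3533.845 → ⌈·⌉ = 3534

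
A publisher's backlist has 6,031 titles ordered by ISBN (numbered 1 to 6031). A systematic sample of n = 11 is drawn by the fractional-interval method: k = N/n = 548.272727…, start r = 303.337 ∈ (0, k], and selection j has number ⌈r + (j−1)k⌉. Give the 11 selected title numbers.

304, 852, 1400, 1949, 2497, 3045, 3593, 4142, 4690, 5238, 5787

j=1: r + 0k = 303.337 → ⌈·⌉ = 304
j=2: r + 1k = 851.609727… → ⌈·⌉ = 852
j=3: r + 2k = 1399.882454… → ⌈·⌉ = 1400
j=4: r + 3k = 1948.155181… → ⌈·⌉ = 1949
j=5: r + 4k = 2496.427909… → ⌈·⌉ = 2497
j=6: r + 5k = 3044.700636… → ⌈·⌉ = 3045
j=7: r + 6k = 3592.973363… → ⌈·⌉ = 3593
j=8: r + 7k = 4141.246090… → ⌈·⌉ = 4142
j=9: r + 8k = 4689.518818… → ⌈·⌉ = 4690
j=10: r + 9k = 5237.791545… → ⌈·⌉ = 5238
j=11: r + 10k = 5786.064272… → ⌈·⌉ = 5787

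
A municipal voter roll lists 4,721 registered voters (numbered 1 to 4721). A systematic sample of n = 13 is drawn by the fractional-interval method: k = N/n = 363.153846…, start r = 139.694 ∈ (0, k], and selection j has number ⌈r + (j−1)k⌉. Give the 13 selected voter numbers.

140, 503, 867, 1230, 1593, 1956, 2319, 2682, 3045, 3409, 3772, 4135, 4498

j=1: r + 0k = 139.694 → ⌈·⌉ = 140
j=2: r + 1k = 502.847846… → ⌈·⌉ = 503
j=3: r + 2k = 866.001692… → ⌈·⌉ = 867
j=4: r + 3k = 1229.155538… → ⌈·⌉ = 1230
j=5: r + 4k = 1592.309384… → ⌈·⌉ = 1593
j=6: r + 5k = 1955.463230… → ⌈·⌉ = 1956
j=7: r + 6k = 2318.617076… → ⌈·⌉ = 2319
j=8: r + 7k = 2681.770923… → ⌈·⌉ = 2682
j=9: r + 8k = 3044.924769… → ⌈·⌉ = 3045
j=10: r + 9k = 3408.078615… → ⌈·⌉ = 3409
j=11: r + 10k = 3771.232461… → ⌈·⌉ = 3772
j=12: r + 11k = 4134.386307… → ⌈·⌉ = 4135
j=13: r + 12k = 4497.540153… → ⌈·⌉ = 4498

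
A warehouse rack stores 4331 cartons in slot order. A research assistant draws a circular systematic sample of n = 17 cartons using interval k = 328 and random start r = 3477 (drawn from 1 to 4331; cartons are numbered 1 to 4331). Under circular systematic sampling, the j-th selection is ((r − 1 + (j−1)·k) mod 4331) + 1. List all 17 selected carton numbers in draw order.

3477, 3805, 4133, 130, 458, 786, 1114, 1442, 1770, 2098, 2426, 2754, 3082, 3410, 3738, 4066, 63

Selection 1: 3477
Selection 2: 3477 + 328 = 3805
Selection 3: 3805 + 328 = 4133
Selection 4: 4133 + 328 = 4461 → 4461 − 4331 = 130
Selection 5: 130 + 328 = 458
Selection 6: 458 + 328 = 786
Selection 7: 786 + 328 = 1114
Selection 8: 1114 + 328 = 1442
Selection 9: 1442 + 328 = 1770
Selection 10: 1770 + 328 = 2098
Selection 11: 2098 + 328 = 2426
Selection 12: 2426 + 328 = 2754
Selection 13: 2754 + 328 = 3082
Selection 14: 3082 + 328 = 3410
Selection 15: 3410 + 328 = 3738
Selection 16: 3738 + 328 = 4066
Selection 17: 4066 + 328 = 4394 → 4394 − 4331 = 63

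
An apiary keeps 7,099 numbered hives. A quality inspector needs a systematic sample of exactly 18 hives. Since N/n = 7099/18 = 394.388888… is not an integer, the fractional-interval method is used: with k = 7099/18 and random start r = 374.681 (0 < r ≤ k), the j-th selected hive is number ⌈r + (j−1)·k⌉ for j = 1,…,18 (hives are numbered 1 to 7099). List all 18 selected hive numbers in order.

j=1: r + 0k = 374.681 → ⌈·⌉ = 375
j=2: r + 1k = 769.069888… → ⌈·⌉ = 770
j=3: r + 2k = 1163.458777… → ⌈·⌉ = 1164
j=4: r + 3k = 1557.847666… → ⌈·⌉ = 1558
j=5: r + 4k = 1952.236555… → ⌈·⌉ = 1953
j=6: r + 5k = 2346.625444… → ⌈·⌉ = 2347
j=7: r + 6k = 2741.014333… → ⌈·⌉ = 2742
j=8: r + 7k = 3135.403222… → ⌈·⌉ = 3136
j=9: r + 8k = 3529.792111… → ⌈·⌉ = 3530
j=10: r + 9k = 3924.181 → ⌈·⌉ = 3925
j=11: r + 10k = 4318.569888… → ⌈·⌉ = 4319
j=12: r + 11k = 4712.958777… → ⌈·⌉ = 4713
j=13: r + 12k = 5107.347666… → ⌈·⌉ = 5108
j=14: r + 13k = 5501.736555… → ⌈·⌉ = 5502
j=15: r + 14k = 5896.125444… → ⌈·⌉ = 5897
j=16: r + 15k = 6290.514333… → ⌈·⌉ = 6291
j=17: r + 16k = 6684.903222… → ⌈·⌉ = 6685
j=18: r + 17k = 7079.292111… → ⌈·⌉ = 7080

375, 770, 1164, 1558, 1953, 2347, 2742, 3136, 3530, 3925, 4319, 4713, 5108, 5502, 5897, 6291, 6685, 7080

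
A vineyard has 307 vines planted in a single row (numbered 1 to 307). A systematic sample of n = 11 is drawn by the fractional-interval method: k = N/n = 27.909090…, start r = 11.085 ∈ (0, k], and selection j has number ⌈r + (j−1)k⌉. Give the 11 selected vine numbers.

j=1: r + 0k = 11.085 → ⌈·⌉ = 12
j=2: r + 1k = 38.994090… → ⌈·⌉ = 39
j=3: r + 2k = 66.903181… → ⌈·⌉ = 67
j=4: r + 3k = 94.812272… → ⌈·⌉ = 95
j=5: r + 4k = 122.721363… → ⌈·⌉ = 123
j=6: r + 5k = 150.630454… → ⌈·⌉ = 151
j=7: r + 6k = 178.539545… → ⌈·⌉ = 179
j=8: r + 7k = 206.448636… → ⌈·⌉ = 207
j=9: r + 8k = 234.357727… → ⌈·⌉ = 235
j=10: r + 9k = 262.266818… → ⌈·⌉ = 263
j=11: r + 10k = 290.175909… → ⌈·⌉ = 291

12, 39, 67, 95, 123, 151, 179, 207, 235, 263, 291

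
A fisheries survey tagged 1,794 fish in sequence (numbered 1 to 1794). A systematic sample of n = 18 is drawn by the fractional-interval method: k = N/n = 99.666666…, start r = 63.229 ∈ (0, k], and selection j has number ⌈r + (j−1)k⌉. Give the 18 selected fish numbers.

j=1: r + 0k = 63.229 → ⌈·⌉ = 64
j=2: r + 1k = 162.895666… → ⌈·⌉ = 163
j=3: r + 2k = 262.562333… → ⌈·⌉ = 263
j=4: r + 3k = 362.229 → ⌈·⌉ = 363
j=5: r + 4k = 461.895666… → ⌈·⌉ = 462
j=6: r + 5k = 561.562333… → ⌈·⌉ = 562
j=7: r + 6k = 661.229 → ⌈·⌉ = 662
j=8: r + 7k = 760.895666… → ⌈·⌉ = 761
j=9: r + 8k = 860.562333… → ⌈·⌉ = 861
j=10: r + 9k = 960.229 → ⌈·⌉ = 961
j=11: r + 10k = 1059.895666… → ⌈·⌉ = 1060
j=12: r + 11k = 1159.562333… → ⌈·⌉ = 1160
j=13: r + 12k = 1259.229 → ⌈·⌉ = 1260
j=14: r + 13k = 1358.895666… → ⌈·⌉ = 1359
j=15: r + 14k = 1458.562333… → ⌈·⌉ = 1459
j=16: r + 15k = 1558.229 → ⌈·⌉ = 1559
j=17: r + 16k = 1657.895666… → ⌈·⌉ = 1658
j=18: r + 17k = 1757.562333… → ⌈·⌉ = 1758

64, 163, 263, 363, 462, 562, 662, 761, 861, 961, 1060, 1160, 1260, 1359, 1459, 1559, 1658, 1758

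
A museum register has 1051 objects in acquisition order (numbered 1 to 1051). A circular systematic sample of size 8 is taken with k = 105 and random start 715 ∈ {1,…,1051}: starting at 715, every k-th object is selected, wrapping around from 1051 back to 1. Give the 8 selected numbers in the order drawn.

Selection 1: 715
Selection 2: 715 + 105 = 820
Selection 3: 820 + 105 = 925
Selection 4: 925 + 105 = 1030
Selection 5: 1030 + 105 = 1135 → 1135 − 1051 = 84
Selection 6: 84 + 105 = 189
Selection 7: 189 + 105 = 294
Selection 8: 294 + 105 = 399

715, 820, 925, 1030, 84, 189, 294, 399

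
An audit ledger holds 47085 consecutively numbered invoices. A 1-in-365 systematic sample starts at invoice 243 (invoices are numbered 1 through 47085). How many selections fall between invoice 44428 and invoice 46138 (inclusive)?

4

k = 365
First selection ≥ 44428: 243 + ⌈(44428−243)/365⌉·365 = 243 + 122×365 = 44773
Last selection ≤ 46138: 243 + ⌊(46138−243)/365⌋·365 = 243 + 125×365 = 45868
Count = 125 − 122 + 1 = 4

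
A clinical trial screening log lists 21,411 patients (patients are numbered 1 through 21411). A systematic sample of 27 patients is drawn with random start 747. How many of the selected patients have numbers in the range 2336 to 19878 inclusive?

k = 21411/27 = 793
First selection ≥ 2336: 747 + ⌈(2336−747)/793⌉·793 = 747 + 3×793 = 3126
Last selection ≤ 19878: 747 + ⌊(19878−747)/793⌋·793 = 747 + 24×793 = 19779
Count = 24 − 3 + 1 = 22

22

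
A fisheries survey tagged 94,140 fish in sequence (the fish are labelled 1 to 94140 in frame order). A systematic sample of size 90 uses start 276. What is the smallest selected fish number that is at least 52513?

52576

k = 94140/90 = 1046
Steps past start: ⌈(52513 − 276)/1046⌉ = ⌈52237/1046⌉ = 50
Selected fish: 276 + 50×1046 = 52576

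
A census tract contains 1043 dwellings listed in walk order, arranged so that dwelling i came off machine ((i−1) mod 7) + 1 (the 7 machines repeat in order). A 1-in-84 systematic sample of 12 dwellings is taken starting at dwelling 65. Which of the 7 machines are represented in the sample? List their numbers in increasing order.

Consecutive selections differ by k = 84, so their machine numbers differ by 84 mod 7 = 0.
gcd(84, 7) = 7, so the sample visits 7/7 = 1 distinct residues mod 7.
Start 65 is machine 2; the machines hit are 2.

2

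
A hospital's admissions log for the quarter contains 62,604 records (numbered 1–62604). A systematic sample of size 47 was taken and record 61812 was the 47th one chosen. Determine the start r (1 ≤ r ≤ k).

k = 62604/47 = 1332
r = 61812 − (47−1)×1332 = 61812 − 61272 = 540

540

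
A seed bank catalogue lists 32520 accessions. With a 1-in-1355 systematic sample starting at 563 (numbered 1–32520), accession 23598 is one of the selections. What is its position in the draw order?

k = 1355
position = (23598 − 563)/1355 + 1 = 23035/1355 + 1 = 17 + 1 = 18

18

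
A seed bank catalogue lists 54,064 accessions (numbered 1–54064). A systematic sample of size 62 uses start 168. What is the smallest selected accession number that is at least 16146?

16736

k = 54064/62 = 872
Steps past start: ⌈(16146 − 168)/872⌉ = ⌈15978/872⌉ = 19
Selected accession: 168 + 19×872 = 16736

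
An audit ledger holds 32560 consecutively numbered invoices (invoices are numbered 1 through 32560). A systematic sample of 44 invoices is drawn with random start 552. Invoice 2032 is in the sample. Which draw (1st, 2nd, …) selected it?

k = 32560/44 = 740
position = (2032 − 552)/740 + 1 = 1480/740 + 1 = 2 + 1 = 3

3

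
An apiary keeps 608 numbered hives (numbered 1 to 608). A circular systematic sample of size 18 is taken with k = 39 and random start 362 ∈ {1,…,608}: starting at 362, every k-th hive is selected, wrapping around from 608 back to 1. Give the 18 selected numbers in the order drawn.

362, 401, 440, 479, 518, 557, 596, 27, 66, 105, 144, 183, 222, 261, 300, 339, 378, 417

Selection 1: 362
Selection 2: 362 + 39 = 401
Selection 3: 401 + 39 = 440
Selection 4: 440 + 39 = 479
Selection 5: 479 + 39 = 518
Selection 6: 518 + 39 = 557
Selection 7: 557 + 39 = 596
Selection 8: 596 + 39 = 635 → 635 − 608 = 27
Selection 9: 27 + 39 = 66
Selection 10: 66 + 39 = 105
Selection 11: 105 + 39 = 144
Selection 12: 144 + 39 = 183
Selection 13: 183 + 39 = 222
Selection 14: 222 + 39 = 261
Selection 15: 261 + 39 = 300
Selection 16: 300 + 39 = 339
Selection 17: 339 + 39 = 378
Selection 18: 378 + 39 = 417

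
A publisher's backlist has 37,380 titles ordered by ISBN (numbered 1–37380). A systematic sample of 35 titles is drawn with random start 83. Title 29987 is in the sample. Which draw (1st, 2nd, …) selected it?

k = 37380/35 = 1068
position = (29987 − 83)/1068 + 1 = 29904/1068 + 1 = 28 + 1 = 29

29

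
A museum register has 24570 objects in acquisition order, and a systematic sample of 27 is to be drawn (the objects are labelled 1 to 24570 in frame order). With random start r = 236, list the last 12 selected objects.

k = N/n = 24570/27 = 910
16th selection = 236 + 15×910 = 13886
17th: 13886 + 910 = 14796
18th: 14796 + 910 = 15706
19th: 15706 + 910 = 16616
20th: 16616 + 910 = 17526
21st: 17526 + 910 = 18436
22nd: 18436 + 910 = 19346
23rd: 19346 + 910 = 20256
24th: 20256 + 910 = 21166
25th: 21166 + 910 = 22076
26th: 22076 + 910 = 22986
27th: 22986 + 910 = 23896

13886, 14796, 15706, 16616, 17526, 18436, 19346, 20256, 21166, 22076, 22986, 23896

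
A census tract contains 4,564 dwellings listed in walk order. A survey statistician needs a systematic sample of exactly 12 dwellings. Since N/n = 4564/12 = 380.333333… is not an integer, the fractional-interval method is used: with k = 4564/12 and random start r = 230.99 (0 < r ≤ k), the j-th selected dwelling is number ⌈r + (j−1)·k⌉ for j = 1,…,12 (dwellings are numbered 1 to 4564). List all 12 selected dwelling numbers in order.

j=1: r + 0k = 230.99 → ⌈·⌉ = 231
j=2: r + 1k = 611.323333… → ⌈·⌉ = 612
j=3: r + 2k = 991.656666… → ⌈·⌉ = 992
j=4: r + 3k = 1371.99 → ⌈·⌉ = 1372
j=5: r + 4k = 1752.323333… → ⌈·⌉ = 1753
j=6: r + 5k = 2132.656666… → ⌈·⌉ = 2133
j=7: r + 6k = 2512.99 → ⌈·⌉ = 2513
j=8: r + 7k = 2893.323333… → ⌈·⌉ = 2894
j=9: r + 8k = 3273.656666… → ⌈·⌉ = 3274
j=10: r + 9k = 3653.99 → ⌈·⌉ = 3654
j=11: r + 10k = 4034.323333… → ⌈·⌉ = 4035
j=12: r + 11k = 4414.656666… → ⌈·⌉ = 4415

231, 612, 992, 1372, 1753, 2133, 2513, 2894, 3274, 3654, 4035, 4415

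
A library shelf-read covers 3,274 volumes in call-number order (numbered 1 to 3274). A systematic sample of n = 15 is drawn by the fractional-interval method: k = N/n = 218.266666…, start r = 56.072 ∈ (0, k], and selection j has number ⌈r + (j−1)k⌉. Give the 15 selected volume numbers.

j=1: r + 0k = 56.072 → ⌈·⌉ = 57
j=2: r + 1k = 274.338666… → ⌈·⌉ = 275
j=3: r + 2k = 492.605333… → ⌈·⌉ = 493
j=4: r + 3k = 710.872 → ⌈·⌉ = 711
j=5: r + 4k = 929.138666… → ⌈·⌉ = 930
j=6: r + 5k = 1147.405333… → ⌈·⌉ = 1148
j=7: r + 6k = 1365.672 → ⌈·⌉ = 1366
j=8: r + 7k = 1583.938666… → ⌈·⌉ = 1584
j=9: r + 8k = 1802.205333… → ⌈·⌉ = 1803
j=10: r + 9k = 2020.472 → ⌈·⌉ = 2021
j=11: r + 10k = 2238.738666… → ⌈·⌉ = 2239
j=12: r + 11k = 2457.005333… → ⌈·⌉ = 2458
j=13: r + 12k = 2675.272 → ⌈·⌉ = 2676
j=14: r + 13k = 2893.538666… → ⌈·⌉ = 2894
j=15: r + 14k = 3111.805333… → ⌈·⌉ = 3112

57, 275, 493, 711, 930, 1148, 1366, 1584, 1803, 2021, 2239, 2458, 2676, 2894, 3112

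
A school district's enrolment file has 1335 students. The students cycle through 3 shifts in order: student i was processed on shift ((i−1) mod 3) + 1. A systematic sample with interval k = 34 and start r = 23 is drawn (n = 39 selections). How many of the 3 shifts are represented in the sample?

Consecutive selections differ by k = 34, so their shift numbers differ by 34 mod 3 = 1.
gcd(34, 3) = 1, so the sample visits 3/1 = 3 distinct residues mod 3.
Start 23 is shift 2; the shifts hit are 1, 2, 3.

3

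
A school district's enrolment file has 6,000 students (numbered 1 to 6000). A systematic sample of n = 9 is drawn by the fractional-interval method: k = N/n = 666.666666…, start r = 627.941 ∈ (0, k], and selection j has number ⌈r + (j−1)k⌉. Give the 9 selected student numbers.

j=1: r + 0k = 627.941 → ⌈·⌉ = 628
j=2: r + 1k = 1294.607666… → ⌈·⌉ = 1295
j=3: r + 2k = 1961.274333… → ⌈·⌉ = 1962
j=4: r + 3k = 2627.941 → ⌈·⌉ = 2628
j=5: r + 4k = 3294.607666… → ⌈·⌉ = 3295
j=6: r + 5k = 3961.274333… → ⌈·⌉ = 3962
j=7: r + 6k = 4627.941 → ⌈·⌉ = 4628
j=8: r + 7k = 5294.607666… → ⌈·⌉ = 5295
j=9: r + 8k = 5961.274333… → ⌈·⌉ = 5962

628, 1295, 1962, 2628, 3295, 3962, 4628, 5295, 5962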